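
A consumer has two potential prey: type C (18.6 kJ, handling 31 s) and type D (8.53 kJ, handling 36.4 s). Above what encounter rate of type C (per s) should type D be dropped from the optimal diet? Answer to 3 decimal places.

Drop type D once their profitability E₂/h₂ falls below the rate achievable on type C alone: E₂/h₂ = λE₁/(1 + λh₁).
Solve for λ: λE₁h₂ = E₂(1 + λh₁) → λ(E₁h₂ − E₂h₁) = E₂ → λ = E₂/(E₁h₂ − E₂h₁).
λ = 8.53/(18.6×36.4 − 8.53×31) = 8.53/412.6 = 0.02067 per s.

0.021 per s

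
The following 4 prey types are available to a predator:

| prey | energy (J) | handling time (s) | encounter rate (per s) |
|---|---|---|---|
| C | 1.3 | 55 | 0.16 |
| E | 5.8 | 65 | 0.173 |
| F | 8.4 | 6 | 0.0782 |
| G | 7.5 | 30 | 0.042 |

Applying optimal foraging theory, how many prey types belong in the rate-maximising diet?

1

Rank by E/h (J/s): F 1.4, G 0.25, E 0.0892, C 0.0236. Include each in turn until the next type's E/h falls below the running intake rate.
Rate on top 1: 0.4471. G: 0.25 < 0.4471 → exclude; stop.
Optimal diet: F — 1 of 4 types.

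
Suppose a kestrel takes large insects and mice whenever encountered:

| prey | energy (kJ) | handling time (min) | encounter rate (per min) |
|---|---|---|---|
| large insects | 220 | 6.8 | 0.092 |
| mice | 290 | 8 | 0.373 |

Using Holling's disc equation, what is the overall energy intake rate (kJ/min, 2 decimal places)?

R = Σλ_iE_i / (1 + Σλ_ih_i)
Numerator: 0.092×220 + 0.373×290 = 128.4
Denominator: 1 + 0.092×6.8 + 0.373×8 = 4.61
R = 128.4/4.61 = 27.86 kJ/min

27.86 kJ/min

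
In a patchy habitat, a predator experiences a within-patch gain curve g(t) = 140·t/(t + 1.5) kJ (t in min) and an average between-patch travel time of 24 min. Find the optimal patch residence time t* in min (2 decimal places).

Maximise g(t)/(T+t): set derivative to zero → g'(t)(T+t) = g(t).
g'(t) = 140·1.5/(t + 1.5)². Setting 140·1.5/(t+1.5)² = 140t/[(t+1.5)(24+t)] gives 1.5(24+t) = t(t+1.5), so t² = 1.5×24 = 36.
t* = √36 = 6 min.

6.00 min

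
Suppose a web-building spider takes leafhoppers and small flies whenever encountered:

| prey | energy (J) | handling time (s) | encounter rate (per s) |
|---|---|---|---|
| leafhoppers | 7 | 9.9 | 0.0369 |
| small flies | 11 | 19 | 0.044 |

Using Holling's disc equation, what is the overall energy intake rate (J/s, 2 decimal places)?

0.34 J/s

R = (0.0369×7 + 0.044×11) / (1 + 0.0369×9.9 + 0.044×19) = 0.7423/2.201 = 0.3372 J/s.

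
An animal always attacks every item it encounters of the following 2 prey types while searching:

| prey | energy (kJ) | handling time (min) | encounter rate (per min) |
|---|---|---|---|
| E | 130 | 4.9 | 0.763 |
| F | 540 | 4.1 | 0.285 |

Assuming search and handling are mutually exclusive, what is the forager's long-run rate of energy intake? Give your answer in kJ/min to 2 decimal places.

R = Σλ_iE_i / (1 + Σλ_ih_i)
Numerator: 0.763×130 + 0.285×540 = 253.1
Denominator: 1 + 0.763×4.9 + 0.285×4.1 = 5.907
R = 253.1/5.907 = 42.84 kJ/min

42.84 kJ/min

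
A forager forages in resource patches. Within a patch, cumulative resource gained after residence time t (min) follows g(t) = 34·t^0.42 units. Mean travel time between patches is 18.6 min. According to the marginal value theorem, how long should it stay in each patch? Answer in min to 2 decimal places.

13.47 min

Optimal t* satisfies g'(t*) = g(t*)/(T + t*).
g'(t) = 0.42·34·t^-0.58. Setting 0.42·34·t^-0.58 = 34·t^0.42/(18.6+t) gives 0.42(18.6+t) = t, so 0.58·t = 0.42×18.6.
t* = 0.42×18.6/0.58 = 13.47 min.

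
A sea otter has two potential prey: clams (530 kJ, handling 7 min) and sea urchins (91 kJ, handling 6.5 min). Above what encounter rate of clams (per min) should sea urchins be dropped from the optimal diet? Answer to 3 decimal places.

0.032 per min

At the threshold, the rate on clams alone equals the profitability of sea urchins: λ·530/(1 + λ·7) = 91/6.5 = 14.
Rearranging, λ(530 − 14×7) = 14, so λ = 14/432 = 0.03241 per min.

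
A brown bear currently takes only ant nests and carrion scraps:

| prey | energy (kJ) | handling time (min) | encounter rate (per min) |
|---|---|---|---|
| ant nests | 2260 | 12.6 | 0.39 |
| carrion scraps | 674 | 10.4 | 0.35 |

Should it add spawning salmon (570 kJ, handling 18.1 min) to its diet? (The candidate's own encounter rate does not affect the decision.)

No

Current rate: (0.39×2260 + 0.35×674)/(1 + 0.39×12.6 + 0.35×10.4) = 116.9 kJ/min.
spawning salmon: E/h = 570/18.1 = 31.49 kJ/min.
Since 31.49 < R, time spent handling spawning salmon is better spent searching.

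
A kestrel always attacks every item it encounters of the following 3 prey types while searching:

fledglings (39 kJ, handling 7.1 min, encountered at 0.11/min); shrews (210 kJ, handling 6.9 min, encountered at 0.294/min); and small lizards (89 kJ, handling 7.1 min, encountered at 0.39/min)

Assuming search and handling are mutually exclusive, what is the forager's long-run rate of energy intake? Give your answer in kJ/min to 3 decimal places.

Energy encountered per unit search time: 0.11×39 + 0.294×210 + 0.39×89 = 100.7 kJ/min.
Handling time per unit search time: 0.11×7.1 + 0.294×6.9 + 0.39×7.1 = 5.579.
Rate = 100.7/(1 + 5.579) = 15.31 kJ/min.

15.313 kJ/min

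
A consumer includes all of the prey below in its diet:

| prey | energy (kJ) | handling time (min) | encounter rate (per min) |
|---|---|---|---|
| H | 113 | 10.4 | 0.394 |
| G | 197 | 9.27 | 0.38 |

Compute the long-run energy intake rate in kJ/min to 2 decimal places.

Energy encountered per unit search time: 0.394×113 + 0.38×197 = 119.4 kJ/min.
Handling time per unit search time: 0.394×10.4 + 0.38×9.27 = 7.62.
Rate = 119.4/(1 + 7.62) = 13.85 kJ/min.

13.85 kJ/min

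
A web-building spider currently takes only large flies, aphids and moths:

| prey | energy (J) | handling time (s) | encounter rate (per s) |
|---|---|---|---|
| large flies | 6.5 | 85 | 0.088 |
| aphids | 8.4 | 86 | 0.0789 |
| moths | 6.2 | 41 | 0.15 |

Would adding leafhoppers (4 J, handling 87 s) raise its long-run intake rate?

No

Intake rate on the current diet: R = (0.088×6.5 + 0.0789×8.4 + 0.15×6.2) / (1 + 0.088×85 + 0.0789×86 + 0.15×41) = 2.165/21.42 = 0.1011 J/s.
Profitability of leafhoppers: 4/87 = 0.04598 J/s.
0.04598 < 0.1011, so adding leafhoppers would lower the average — exclude it.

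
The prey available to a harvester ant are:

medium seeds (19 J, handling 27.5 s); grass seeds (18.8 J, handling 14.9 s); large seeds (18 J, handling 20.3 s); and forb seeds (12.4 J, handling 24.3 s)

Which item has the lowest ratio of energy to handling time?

In descending order of E/h:
grass seeds: 18.8/14.9 = 1.26 J/s
large seeds: 18/20.3 = 0.887 J/s
medium seeds: 19/27.5 = 0.691 J/s
forb seeds: 12.4/24.3 = 0.51 J/s

forb seeds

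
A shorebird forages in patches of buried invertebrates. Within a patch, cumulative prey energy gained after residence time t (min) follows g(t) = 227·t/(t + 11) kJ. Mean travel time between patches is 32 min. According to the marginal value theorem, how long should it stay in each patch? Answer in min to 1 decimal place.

Maximise g(t)/(T+t): set derivative to zero → g'(t)(T+t) = g(t).
g'(t) = 227·11/(t + 11)². Setting 227·11/(t+11)² = 227t/[(t+11)(32+t)] gives 11(32+t) = t(t+11), so t² = 11×32 = 352.
t* = √352 = 18.76 min.

18.8 min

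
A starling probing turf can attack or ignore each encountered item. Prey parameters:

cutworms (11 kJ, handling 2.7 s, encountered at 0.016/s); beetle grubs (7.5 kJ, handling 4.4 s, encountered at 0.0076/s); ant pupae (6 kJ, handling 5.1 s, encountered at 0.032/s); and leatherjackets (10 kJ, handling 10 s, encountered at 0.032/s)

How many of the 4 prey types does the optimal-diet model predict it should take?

Rank by E/h (kJ/s): cutworms 4.07, beetle grubs 1.7, ant pupae 1.18, leatherjackets 1. Include each in turn until the next type's E/h falls below the running intake rate.
Rate on top 1: 0.1687. beetle grubs: 1.7 > 0.1687 → include.
Rate on top 2: 0.2164. ant pupae: 1.18 > 0.2164 → include.
Rate on top 3: 0.3428. leatherjackets: 1 > 0.3428 → include.
Optimal diet: cutworms, beetle grubs, ant pupae, leatherjackets — 4 of 4 types.

4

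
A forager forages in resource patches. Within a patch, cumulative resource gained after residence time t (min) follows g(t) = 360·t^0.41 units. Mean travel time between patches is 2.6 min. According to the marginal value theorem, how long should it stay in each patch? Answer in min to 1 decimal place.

Maximise g(t)/(T+t): set derivative to zero → g'(t)(T+t) = g(t).
g'(t) = 0.41·360·t^-0.59. Setting 0.41·360·t^-0.59 = 360·t^0.41/(2.6+t) gives 0.41(2.6+t) = t, so 0.59·t = 0.41×2.6.
t* = 0.41×2.6/0.59 = 1.807 min.

1.8 min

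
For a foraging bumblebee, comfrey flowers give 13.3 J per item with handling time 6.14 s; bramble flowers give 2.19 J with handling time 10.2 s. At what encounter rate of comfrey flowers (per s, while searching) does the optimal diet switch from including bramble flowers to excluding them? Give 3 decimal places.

Drop bramble flowers once their profitability E₂/h₂ falls below the rate achievable on comfrey flowers alone: E₂/h₂ = λE₁/(1 + λh₁).
Solve for λ: λE₁h₂ = E₂(1 + λh₁) → λ(E₁h₂ − E₂h₁) = E₂ → λ = E₂/(E₁h₂ − E₂h₁).
λ = 2.19/(13.3×10.2 − 2.19×6.14) = 2.19/122.2 = 0.01792 per s.

0.018 per s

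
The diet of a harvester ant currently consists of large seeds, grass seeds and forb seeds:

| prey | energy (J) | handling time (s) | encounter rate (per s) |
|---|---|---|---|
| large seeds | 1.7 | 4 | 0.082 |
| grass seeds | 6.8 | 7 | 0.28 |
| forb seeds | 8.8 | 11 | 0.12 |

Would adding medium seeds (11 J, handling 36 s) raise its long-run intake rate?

No

Current rate: (0.082×1.7 + 0.28×6.8 + 0.12×8.8)/(1 + 0.082×4 + 0.28×7 + 0.12×11) = 0.6726 J/s.
Profitability of medium seeds: 11/36 = 0.3056 J/s.
Since 0.3056 < R, time spent handling medium seeds is better spent searching.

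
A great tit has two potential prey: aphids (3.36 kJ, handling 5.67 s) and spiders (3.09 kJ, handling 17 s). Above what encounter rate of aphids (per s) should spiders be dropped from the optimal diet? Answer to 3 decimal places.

Drop spiders once their profitability E₂/h₂ falls below the rate achievable on aphids alone: E₂/h₂ = λE₁/(1 + λh₁).
Solve for λ: λE₁h₂ = E₂(1 + λh₁) → λ(E₁h₂ − E₂h₁) = E₂ → λ = E₂/(E₁h₂ − E₂h₁).
λ = 3.09/(3.36×17 − 3.09×5.67) = 3.09/39.6 = 0.07803 per s.

0.078 per s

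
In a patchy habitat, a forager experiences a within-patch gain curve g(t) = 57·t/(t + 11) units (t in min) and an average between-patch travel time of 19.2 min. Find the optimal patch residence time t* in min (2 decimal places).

14.53 min

By the marginal value theorem, leave when the instantaneous gain rate g'(t) equals the habitat-wide average g(t)/(T + t).
g'(t) = 57·11/(t + 11)². Setting 57·11/(t+11)² = 57t/[(t+11)(19.2+t)] gives 11(19.2+t) = t(t+11), so t² = 11×19.2 = 211.2.
t* = √211.2 = 14.53 min.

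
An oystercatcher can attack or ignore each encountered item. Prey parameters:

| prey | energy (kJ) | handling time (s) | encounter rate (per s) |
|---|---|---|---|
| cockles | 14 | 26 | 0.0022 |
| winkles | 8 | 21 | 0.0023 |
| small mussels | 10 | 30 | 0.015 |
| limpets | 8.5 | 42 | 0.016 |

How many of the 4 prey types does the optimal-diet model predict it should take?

4

Profitabilities (E/h, kJ/s): cockles 0.538, winkles 0.381, small mussels 0.333, limpets 0.202. Add prey in this order while the next type's profitability exceeds the intake rate on those already taken.
Rate on top 1: 0.02913. winkles: 0.381 > 0.02913 → include.
Rate on top 2: 0.0445. small mussels: 0.333 > 0.0445 → include.
Rate on top 3: 0.1281. limpets: 0.202 > 0.1281 → include.
Optimal diet: cockles, winkles, small mussels, limpets — 4 of 4 types.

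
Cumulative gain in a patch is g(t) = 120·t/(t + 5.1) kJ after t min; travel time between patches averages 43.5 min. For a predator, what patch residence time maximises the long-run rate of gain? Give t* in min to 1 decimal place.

Optimal t* satisfies g'(t*) = g(t*)/(T + t*).
g'(t) = 120·5.1/(t + 5.1)². Setting 120·5.1/(t+5.1)² = 120t/[(t+5.1)(43.5+t)] gives 5.1(43.5+t) = t(t+5.1), so t² = 5.1×43.5 = 221.8.
t* = √221.8 = 14.89 min.

14.9 min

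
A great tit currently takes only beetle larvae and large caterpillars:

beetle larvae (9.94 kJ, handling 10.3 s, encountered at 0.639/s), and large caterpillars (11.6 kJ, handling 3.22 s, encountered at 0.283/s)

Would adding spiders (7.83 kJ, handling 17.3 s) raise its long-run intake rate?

No

Current rate: (0.639×9.94 + 0.283×11.6)/(1 + 0.639×10.3 + 0.283×3.22) = 1.134 kJ/s.
Profitability of spiders: 7.83/17.3 = 0.4526 kJ/s.
Since 0.4526 < R, time spent handling spiders is better spent searching.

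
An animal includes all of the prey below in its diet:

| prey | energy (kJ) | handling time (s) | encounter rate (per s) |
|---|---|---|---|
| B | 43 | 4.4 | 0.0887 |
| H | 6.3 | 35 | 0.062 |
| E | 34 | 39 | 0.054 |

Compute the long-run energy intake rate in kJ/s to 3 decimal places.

Energy encountered per unit search time: 0.0887×43 + 0.062×6.3 + 0.054×34 = 6.041 kJ/s.
Handling time per unit search time: 0.0887×4.4 + 0.062×35 + 0.054×39 = 4.666.
Rate = 6.041/(1 + 4.666) = 1.066 kJ/s.

1.066 kJ/s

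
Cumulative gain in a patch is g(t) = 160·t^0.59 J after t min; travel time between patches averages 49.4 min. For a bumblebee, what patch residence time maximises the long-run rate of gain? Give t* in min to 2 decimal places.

Optimal t* satisfies g'(t*) = g(t*)/(T + t*).
g'(t) = 0.59·160·t^-0.41. Setting 0.59·160·t^-0.41 = 160·t^0.59/(49.4+t) gives 0.59(49.4+t) = t, so 0.41·t = 0.59×49.4.
t* = 0.59×49.4/0.41 = 71.09 min.

71.09 min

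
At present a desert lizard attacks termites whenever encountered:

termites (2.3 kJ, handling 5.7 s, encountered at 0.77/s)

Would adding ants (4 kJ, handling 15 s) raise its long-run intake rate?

No

Current rate: (0.77×2.3)/(1 + 0.77×5.7) = 0.3286 kJ/s.
ants: E/h = 4/15 = 0.2667 kJ/s.
0.2667 < 0.3286, so adding ants would lower the average — exclude it.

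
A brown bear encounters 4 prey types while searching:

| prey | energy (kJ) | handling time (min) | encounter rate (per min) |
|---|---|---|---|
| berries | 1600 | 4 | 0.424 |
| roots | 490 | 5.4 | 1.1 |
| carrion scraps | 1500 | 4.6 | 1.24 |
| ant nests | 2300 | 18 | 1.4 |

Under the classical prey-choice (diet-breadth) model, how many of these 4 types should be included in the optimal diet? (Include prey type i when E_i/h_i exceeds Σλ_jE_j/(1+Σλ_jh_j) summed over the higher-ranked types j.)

Rank by E/h (kJ/min): berries 400, carrion scraps 326, ant nests 128, roots 90.7. Include each in turn until the next type's E/h falls below the running intake rate.
Rate on top 1: 251.6. carrion scraps: 326 > 251.6 → include.
Rate on top 2: 302.2. ant nests: 128 < 302.2 → exclude; stop.
Optimal diet: berries, carrion scraps — 2 of 4 types.

2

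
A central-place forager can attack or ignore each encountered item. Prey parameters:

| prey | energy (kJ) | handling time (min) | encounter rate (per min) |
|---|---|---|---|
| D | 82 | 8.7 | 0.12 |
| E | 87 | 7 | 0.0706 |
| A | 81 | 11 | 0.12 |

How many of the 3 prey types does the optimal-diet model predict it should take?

Rank by E/h (kJ/min): E 12.4, D 9.43, A 7.36. Include each in turn until the next type's E/h falls below the running intake rate.
Rate on top 1: 4.111. D: 9.43 > 4.111 → include.
Rate on top 2: 6.297. A: 7.36 > 6.297 → include.
Optimal diet: E, D, A — 3 of 3 types.

3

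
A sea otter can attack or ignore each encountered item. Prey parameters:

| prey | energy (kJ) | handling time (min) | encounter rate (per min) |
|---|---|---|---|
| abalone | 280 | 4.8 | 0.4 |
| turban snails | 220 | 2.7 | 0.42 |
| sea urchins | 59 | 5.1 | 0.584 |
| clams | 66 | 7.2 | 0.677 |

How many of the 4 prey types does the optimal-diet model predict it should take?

2

E/h in descending order: turban snails 81.5, abalone 58.3, sea urchins 11.6, clams 9.17 kJ/min. The optimal diet is the largest prefix of this list for which every included type satisfies E_i/h_i > R on the types above it.
Rate on top 1: 43.3. abalone: 58.3 > 43.3 → include.
Rate on top 2: 50.42. sea urchins: 11.6 < 50.42 → exclude; stop.
Optimal diet: turban snails, abalone — 2 of 4 types.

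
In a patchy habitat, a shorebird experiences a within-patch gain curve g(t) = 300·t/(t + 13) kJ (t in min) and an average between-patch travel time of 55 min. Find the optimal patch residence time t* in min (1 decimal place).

Maximise g(t)/(T+t): set derivative to zero → g'(t)(T+t) = g(t).
g'(t) = 300·13/(t + 13)². Setting 300·13/(t+13)² = 300t/[(t+13)(55+t)] gives 13(55+t) = t(t+13), so t² = 13×55 = 715.
t* = √715 = 26.74 min.

26.7 min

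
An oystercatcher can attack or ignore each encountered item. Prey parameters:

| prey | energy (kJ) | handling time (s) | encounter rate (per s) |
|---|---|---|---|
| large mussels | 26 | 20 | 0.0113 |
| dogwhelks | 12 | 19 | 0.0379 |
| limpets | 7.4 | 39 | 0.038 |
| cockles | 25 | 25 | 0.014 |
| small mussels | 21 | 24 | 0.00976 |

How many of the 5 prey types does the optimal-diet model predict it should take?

4

Rank by E/h (kJ/s): large mussels 1.3, cockles 1, small mussels 0.875, dogwhelks 0.632, limpets 0.19. Include each in turn until the next type's E/h falls below the running intake rate.
Rate on top 1: 0.2396. cockles: 1 > 0.2396 → include.
Rate on top 2: 0.4085. small mussels: 0.875 > 0.4085 → include.
Rate on top 3: 0.4689. dogwhelks: 0.632 > 0.4689 → include.
Rate on top 4: 0.5152. limpets: 0.19 < 0.5152 → exclude; stop.
Optimal diet: large mussels, cockles, small mussels, dogwhelks — 4 of 5 types.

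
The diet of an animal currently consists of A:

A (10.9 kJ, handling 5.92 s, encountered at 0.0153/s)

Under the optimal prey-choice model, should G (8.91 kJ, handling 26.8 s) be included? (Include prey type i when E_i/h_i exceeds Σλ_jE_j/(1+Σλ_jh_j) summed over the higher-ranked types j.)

Intake rate on the current diet: R = (0.0153×10.9) / (1 + 0.0153×5.92) = 0.1668/1.091 = 0.1529 kJ/s.
Profitability of G: 8.91/26.8 = 0.3325 kJ/s.
Since 0.3325 > R, including G increases the long-run rate.

Yes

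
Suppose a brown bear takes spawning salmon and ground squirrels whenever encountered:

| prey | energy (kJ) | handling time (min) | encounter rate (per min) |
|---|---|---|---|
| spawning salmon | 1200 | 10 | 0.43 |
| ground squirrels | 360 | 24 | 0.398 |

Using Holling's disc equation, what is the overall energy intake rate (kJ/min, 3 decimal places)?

44.390 kJ/min

R = Σλ_iE_i / (1 + Σλ_ih_i)
Numerator: 0.43×1200 + 0.398×360 = 659.3
Denominator: 1 + 0.43×10 + 0.398×24 = 14.85
R = 659.3/14.85 = 44.39 kJ/min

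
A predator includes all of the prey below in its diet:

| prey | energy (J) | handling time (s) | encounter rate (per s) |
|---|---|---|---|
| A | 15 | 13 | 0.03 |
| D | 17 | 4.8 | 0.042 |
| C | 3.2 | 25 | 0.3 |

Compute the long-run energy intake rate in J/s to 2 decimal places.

0.23 J/s

R = (0.03×15 + 0.042×17 + 0.3×3.2) / (1 + 0.03×13 + 0.042×4.8 + 0.3×25) = 2.124/9.092 = 0.2336 J/s.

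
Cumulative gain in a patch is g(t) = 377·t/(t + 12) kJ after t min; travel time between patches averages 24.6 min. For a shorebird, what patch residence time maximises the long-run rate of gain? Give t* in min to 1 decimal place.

17.2 min

By the marginal value theorem, leave when the instantaneous gain rate g'(t) equals the habitat-wide average g(t)/(T + t).
g'(t) = 377·12/(t + 12)². Setting 377·12/(t+12)² = 377t/[(t+12)(24.6+t)] gives 12(24.6+t) = t(t+12), so t² = 12×24.6 = 295.2.
t* = √295.2 = 17.18 min.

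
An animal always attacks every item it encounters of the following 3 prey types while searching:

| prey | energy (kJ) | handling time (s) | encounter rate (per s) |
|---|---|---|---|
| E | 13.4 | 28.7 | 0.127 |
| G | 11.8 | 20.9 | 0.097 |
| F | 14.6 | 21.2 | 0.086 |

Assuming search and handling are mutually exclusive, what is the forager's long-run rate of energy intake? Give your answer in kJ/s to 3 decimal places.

0.483 kJ/s

Energy encountered per unit search time: 0.127×13.4 + 0.097×11.8 + 0.086×14.6 = 4.102 kJ/s.
Handling time per unit search time: 0.127×28.7 + 0.097×20.9 + 0.086×21.2 = 7.495.
Rate = 4.102/(1 + 7.495) = 0.4828 kJ/s.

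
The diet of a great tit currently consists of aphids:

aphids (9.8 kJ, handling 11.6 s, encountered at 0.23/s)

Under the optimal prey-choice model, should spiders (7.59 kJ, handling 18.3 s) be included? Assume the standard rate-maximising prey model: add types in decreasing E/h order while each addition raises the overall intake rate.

No

On aphids alone, R = ΣλE/(1+Σλh) = 2.254/3.668 = 0.6145 kJ/s.
spiders: E/h = 7.59/18.3 = 0.4148 kJ/s.
Since 0.4148 < R, time spent handling spiders is better spent searching.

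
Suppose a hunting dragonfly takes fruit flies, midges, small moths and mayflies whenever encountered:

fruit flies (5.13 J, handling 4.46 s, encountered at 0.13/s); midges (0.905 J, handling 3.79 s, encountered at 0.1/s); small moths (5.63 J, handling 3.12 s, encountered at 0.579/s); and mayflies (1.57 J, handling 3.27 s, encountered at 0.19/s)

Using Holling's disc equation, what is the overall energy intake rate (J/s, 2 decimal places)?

Energy encountered per unit search time: 0.13×5.13 + 0.1×0.905 + 0.579×5.63 + 0.19×1.57 = 4.315 J/s.
Handling time per unit search time: 0.13×4.46 + 0.1×3.79 + 0.579×3.12 + 0.19×3.27 = 3.387.
Rate = 4.315/(1 + 3.387) = 0.9838 J/s.

0.98 J/s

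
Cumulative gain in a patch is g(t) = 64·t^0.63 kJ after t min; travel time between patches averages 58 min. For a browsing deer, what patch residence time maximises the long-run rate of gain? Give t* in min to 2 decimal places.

Maximise g(t)/(T+t): set derivative to zero → g'(t)(T+t) = g(t).
g'(t) = 0.63·64·t^-0.37. Setting 0.63·64·t^-0.37 = 64·t^0.63/(58+t) gives 0.63(58+t) = t, so 0.37·t = 0.63×58.
t* = 0.63×58/0.37 = 98.76 min.

98.76 min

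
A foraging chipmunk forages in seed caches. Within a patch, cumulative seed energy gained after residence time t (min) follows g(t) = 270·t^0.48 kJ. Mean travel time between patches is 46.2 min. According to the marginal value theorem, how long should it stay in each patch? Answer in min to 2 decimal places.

42.65 min

Maximise g(t)/(T+t): set derivative to zero → g'(t)(T+t) = g(t).
g'(t) = 0.48·270·t^-0.52. Setting 0.48·270·t^-0.52 = 270·t^0.48/(46.2+t) gives 0.48(46.2+t) = t, so 0.52·t = 0.48×46.2.
t* = 0.48×46.2/0.52 = 42.65 min.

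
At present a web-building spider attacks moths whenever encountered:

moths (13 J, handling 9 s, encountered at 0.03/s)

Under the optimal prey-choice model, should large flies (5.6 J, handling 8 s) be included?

Intake rate on the current diet: R = (0.03×13) / (1 + 0.03×9) = 0.39/1.27 = 0.3071 J/s.
Profitability of large flies: 5.6/8 = 0.7 J/s.
Since 0.7 > R, including large flies increases the long-run rate.

Yes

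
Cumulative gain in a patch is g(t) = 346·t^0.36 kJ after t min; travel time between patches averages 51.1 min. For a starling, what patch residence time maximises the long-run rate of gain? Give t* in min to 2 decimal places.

Maximise g(t)/(T+t): set derivative to zero → g'(t)(T+t) = g(t).
g'(t) = 0.36·346·t^-0.64. Setting 0.36·346·t^-0.64 = 346·t^0.36/(51.1+t) gives 0.36(51.1+t) = t, so 0.64·t = 0.36×51.1.
t* = 0.36×51.1/0.64 = 28.74 min.

28.74 min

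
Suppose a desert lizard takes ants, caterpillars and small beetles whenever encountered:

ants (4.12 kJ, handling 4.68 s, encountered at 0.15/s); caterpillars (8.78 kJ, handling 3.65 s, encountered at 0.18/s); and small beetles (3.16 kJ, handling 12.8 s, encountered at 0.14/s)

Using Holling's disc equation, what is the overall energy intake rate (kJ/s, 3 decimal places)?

0.636 kJ/s

R = Σλ_iE_i / (1 + Σλ_ih_i)
Numerator: 0.15×4.12 + 0.18×8.78 + 0.14×3.16 = 2.641
Denominator: 1 + 0.15×4.68 + 0.18×3.65 + 0.14×12.8 = 4.151
R = 2.641/4.151 = 0.6362 kJ/s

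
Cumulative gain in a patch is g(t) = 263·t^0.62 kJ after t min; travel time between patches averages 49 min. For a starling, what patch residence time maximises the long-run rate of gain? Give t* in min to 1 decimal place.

Maximise g(t)/(T+t): set derivative to zero → g'(t)(T+t) = g(t).
g'(t) = 0.62·263·t^-0.38. Setting 0.62·263·t^-0.38 = 263·t^0.62/(49+t) gives 0.62(49+t) = t, so 0.38·t = 0.62×49.
t* = 0.62×49/0.38 = 79.95 min.

79.9 min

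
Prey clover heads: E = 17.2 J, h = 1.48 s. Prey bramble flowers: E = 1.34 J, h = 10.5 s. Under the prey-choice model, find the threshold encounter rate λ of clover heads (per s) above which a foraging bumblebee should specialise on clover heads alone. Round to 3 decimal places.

The zero-one rule: include bramble flowers iff E₂/h₂ > λE₁/(1+λh₁). Equality gives the switch point.
λE₁h₂ = E₂ + λE₂h₁ ⇒ λ = E₂/(E₁h₂ − E₂h₁) = 1.34/(180.6 − 1.983) = 0.007502 per s.

0.008 per s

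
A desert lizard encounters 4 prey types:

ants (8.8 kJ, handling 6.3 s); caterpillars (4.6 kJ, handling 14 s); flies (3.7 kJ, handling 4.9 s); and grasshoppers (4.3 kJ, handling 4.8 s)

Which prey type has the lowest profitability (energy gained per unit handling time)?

caterpillars

In descending order of E/h:
ants: 8.8/6.3 = 1.4 kJ/s
grasshoppers: 4.3/4.8 = 0.896 kJ/s
flies: 3.7/4.9 = 0.755 kJ/s
caterpillars: 4.6/14 = 0.329 kJ/s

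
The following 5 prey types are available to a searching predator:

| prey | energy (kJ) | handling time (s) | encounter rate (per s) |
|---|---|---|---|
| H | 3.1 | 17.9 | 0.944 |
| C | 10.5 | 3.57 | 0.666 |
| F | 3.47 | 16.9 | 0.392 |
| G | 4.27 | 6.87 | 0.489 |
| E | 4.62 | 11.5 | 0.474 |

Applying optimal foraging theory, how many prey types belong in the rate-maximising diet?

Rank by E/h (kJ/s): C 2.94, G 0.622, E 0.402, F 0.205, H 0.173. Include each in turn until the next type's E/h falls below the running intake rate.
Rate on top 1: 2.07. G: 0.622 < 2.07 → exclude; stop.
Optimal diet: C — 1 of 5 types.

1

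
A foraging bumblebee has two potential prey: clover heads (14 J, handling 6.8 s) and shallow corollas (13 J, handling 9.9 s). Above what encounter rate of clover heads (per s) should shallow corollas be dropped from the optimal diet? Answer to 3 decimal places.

At the threshold, the rate on clover heads alone equals the profitability of shallow corollas: λ·14/(1 + λ·6.8) = 13/9.9 = 1.313.
Rearranging, λ(14 − 1.313×6.8) = 1.313, so λ = 1.313/5.071 = 0.259 per s.

0.259 per s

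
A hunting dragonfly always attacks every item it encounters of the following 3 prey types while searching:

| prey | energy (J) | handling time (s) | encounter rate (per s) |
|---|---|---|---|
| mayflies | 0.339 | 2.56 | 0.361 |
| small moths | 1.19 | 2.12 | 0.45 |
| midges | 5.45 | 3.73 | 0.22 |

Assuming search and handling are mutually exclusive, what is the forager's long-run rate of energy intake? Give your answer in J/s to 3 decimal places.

0.502 J/s

R = Σλ_iE_i / (1 + Σλ_ih_i)
Numerator: 0.361×0.339 + 0.45×1.19 + 0.22×5.45 = 1.857
Denominator: 1 + 0.361×2.56 + 0.45×2.12 + 0.22×3.73 = 3.699
R = 1.857/3.699 = 0.502 J/s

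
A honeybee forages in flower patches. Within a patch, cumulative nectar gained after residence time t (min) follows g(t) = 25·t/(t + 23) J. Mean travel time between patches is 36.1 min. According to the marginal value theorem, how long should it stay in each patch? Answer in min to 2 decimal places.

By the marginal value theorem, leave when the instantaneous gain rate g'(t) equals the habitat-wide average g(t)/(T + t).
g'(t) = 25·23/(t + 23)². Setting 25·23/(t+23)² = 25t/[(t+23)(36.1+t)] gives 23(36.1+t) = t(t+23), so t² = 23×36.1 = 830.3.
t* = √830.3 = 28.81 min.

28.81 min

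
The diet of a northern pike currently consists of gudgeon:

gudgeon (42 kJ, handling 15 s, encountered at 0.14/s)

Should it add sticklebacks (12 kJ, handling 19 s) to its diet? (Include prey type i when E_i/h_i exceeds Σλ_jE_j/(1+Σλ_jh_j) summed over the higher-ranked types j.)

No

On gudgeon alone, R = ΣλE/(1+Σλh) = 5.88/3.1 = 1.897 kJ/s.
Profitability of sticklebacks: 12/19 = 0.6316 kJ/s.
0.6316 < 1.897, so adding sticklebacks would lower the average — exclude it.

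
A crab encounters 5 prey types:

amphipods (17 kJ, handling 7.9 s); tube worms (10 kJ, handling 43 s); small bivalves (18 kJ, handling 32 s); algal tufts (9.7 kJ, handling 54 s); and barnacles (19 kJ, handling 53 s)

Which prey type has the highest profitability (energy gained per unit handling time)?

In descending order of E/h:
amphipods: 17/7.9 = 2.15 kJ/s
small bivalves: 18/32 = 0.562 kJ/s
barnacles: 19/53 = 0.358 kJ/s
tube worms: 10/43 = 0.233 kJ/s
algal tufts: 9.7/54 = 0.18 kJ/s

amphipods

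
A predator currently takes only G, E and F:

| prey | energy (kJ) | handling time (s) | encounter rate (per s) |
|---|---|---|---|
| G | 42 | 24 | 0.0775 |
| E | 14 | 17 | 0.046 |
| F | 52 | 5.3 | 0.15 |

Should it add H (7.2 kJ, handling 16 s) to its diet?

Intake rate on the current diet: R = (0.0775×42 + 0.046×14 + 0.15×52) / (1 + 0.0775×24 + 0.046×17 + 0.15×5.3) = 11.7/4.437 = 2.637 kJ/s.
H: E/h = 7.2/16 = 0.45 kJ/s.
0.45 < 2.637, so adding H would lower the average — exclude it.

No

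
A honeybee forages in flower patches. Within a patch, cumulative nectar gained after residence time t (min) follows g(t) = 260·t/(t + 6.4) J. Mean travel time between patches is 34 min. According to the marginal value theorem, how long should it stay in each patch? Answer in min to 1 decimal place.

Maximise g(t)/(T+t): set derivative to zero → g'(t)(T+t) = g(t).
g'(t) = 260·6.4/(t + 6.4)². Setting 260·6.4/(t+6.4)² = 260t/[(t+6.4)(34+t)] gives 6.4(34+t) = t(t+6.4), so t² = 6.4×34 = 217.6.
t* = √217.6 = 14.75 min.

14.8 min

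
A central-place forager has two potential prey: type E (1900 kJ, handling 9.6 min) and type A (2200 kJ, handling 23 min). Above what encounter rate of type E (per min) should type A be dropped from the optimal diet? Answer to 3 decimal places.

Drop type A once their profitability E₂/h₂ falls below the rate achievable on type E alone: E₂/h₂ = λE₁/(1 + λh₁).
Solve for λ: λE₁h₂ = E₂(1 + λh₁) → λ(E₁h₂ − E₂h₁) = E₂ → λ = E₂/(E₁h₂ − E₂h₁).
λ = 2200/(1900×23 − 2200×9.6) = 2200/2.258e+04 = 0.09743 per min.

0.097 per min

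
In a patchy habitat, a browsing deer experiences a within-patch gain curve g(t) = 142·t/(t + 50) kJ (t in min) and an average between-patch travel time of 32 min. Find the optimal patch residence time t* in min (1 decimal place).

40.0 min

Optimal t* satisfies g'(t*) = g(t*)/(T + t*).
g'(t) = 142·50/(t + 50)². Setting 142·50/(t+50)² = 142t/[(t+50)(32+t)] gives 50(32+t) = t(t+50), so t² = 50×32 = 1600.
t* = √1600 = 40 min.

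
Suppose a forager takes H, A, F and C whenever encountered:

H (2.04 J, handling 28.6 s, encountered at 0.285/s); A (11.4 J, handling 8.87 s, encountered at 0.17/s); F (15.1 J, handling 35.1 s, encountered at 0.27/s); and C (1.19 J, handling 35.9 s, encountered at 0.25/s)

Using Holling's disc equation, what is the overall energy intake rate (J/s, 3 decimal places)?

R = Σλ_iE_i / (1 + Σλ_ih_i)
Numerator: 0.285×2.04 + 0.17×11.4 + 0.27×15.1 + 0.25×1.19 = 6.894
Denominator: 1 + 0.285×28.6 + 0.17×8.87 + 0.27×35.1 + 0.25×35.9 = 29.11
R = 6.894/29.11 = 0.2368 J/s

0.237 J/s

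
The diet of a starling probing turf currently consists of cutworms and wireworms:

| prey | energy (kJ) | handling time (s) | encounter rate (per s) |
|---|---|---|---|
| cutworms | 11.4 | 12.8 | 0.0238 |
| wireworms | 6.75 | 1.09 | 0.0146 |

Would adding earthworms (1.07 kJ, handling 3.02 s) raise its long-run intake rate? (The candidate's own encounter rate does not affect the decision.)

On cutworms and wireworms alone, R = ΣλE/(1+Σλh) = 0.3699/1.321 = 0.2801 kJ/s.
earthworms: E/h = 1.07/3.02 = 0.3543 kJ/s.
Since 0.3543 > R, including earthworms increases the long-run rate.

Yes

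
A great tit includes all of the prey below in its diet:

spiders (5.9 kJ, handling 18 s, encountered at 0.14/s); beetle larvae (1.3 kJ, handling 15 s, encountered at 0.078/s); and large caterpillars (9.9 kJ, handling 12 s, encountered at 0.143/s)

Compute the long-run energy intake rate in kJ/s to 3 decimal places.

0.366 kJ/s

Energy encountered per unit search time: 0.14×5.9 + 0.078×1.3 + 0.143×9.9 = 2.343 kJ/s.
Handling time per unit search time: 0.14×18 + 0.078×15 + 0.143×12 = 5.406.
Rate = 2.343/(1 + 5.406) = 0.3658 kJ/s.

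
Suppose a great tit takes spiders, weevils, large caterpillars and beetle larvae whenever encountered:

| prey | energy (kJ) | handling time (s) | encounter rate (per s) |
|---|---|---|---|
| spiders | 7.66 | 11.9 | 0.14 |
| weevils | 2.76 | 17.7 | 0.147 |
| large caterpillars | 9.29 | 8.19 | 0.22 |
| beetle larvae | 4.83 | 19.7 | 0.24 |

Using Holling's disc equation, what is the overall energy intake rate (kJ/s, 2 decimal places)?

R = (0.14×7.66 + 0.147×2.76 + 0.22×9.29 + 0.24×4.83) / (1 + 0.14×11.9 + 0.147×17.7 + 0.22×8.19 + 0.24×19.7) = 4.681/11.8 = 0.3968 kJ/s.

0.40 kJ/s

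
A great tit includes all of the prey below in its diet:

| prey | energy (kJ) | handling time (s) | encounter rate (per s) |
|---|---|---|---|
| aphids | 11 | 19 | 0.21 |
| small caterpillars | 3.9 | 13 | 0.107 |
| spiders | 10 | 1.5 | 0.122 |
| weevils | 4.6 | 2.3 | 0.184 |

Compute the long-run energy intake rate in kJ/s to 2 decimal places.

0.69 kJ/s

Energy encountered per unit search time: 0.21×11 + 0.107×3.9 + 0.122×10 + 0.184×4.6 = 4.794 kJ/s.
Handling time per unit search time: 0.21×19 + 0.107×13 + 0.122×1.5 + 0.184×2.3 = 5.987.
Rate = 4.794/(1 + 5.987) = 0.6861 kJ/s.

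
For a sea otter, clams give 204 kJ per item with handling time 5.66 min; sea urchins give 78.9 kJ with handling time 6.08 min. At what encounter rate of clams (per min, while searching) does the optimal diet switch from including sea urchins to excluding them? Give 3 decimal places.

0.099 per min

At the threshold, the rate on clams alone equals the profitability of sea urchins: λ·204/(1 + λ·5.66) = 78.9/6.08 = 12.98.
Rearranging, λ(204 − 12.98×5.66) = 12.98, so λ = 12.98/130.6 = 0.0994 per min.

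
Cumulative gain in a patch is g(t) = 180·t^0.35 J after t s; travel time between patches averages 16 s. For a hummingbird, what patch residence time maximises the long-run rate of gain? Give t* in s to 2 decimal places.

8.62 s

By the marginal value theorem, leave when the instantaneous gain rate g'(t) equals the habitat-wide average g(t)/(T + t).
g'(t) = 0.35·180·t^-0.65. Setting 0.35·180·t^-0.65 = 180·t^0.35/(16+t) gives 0.35(16+t) = t, so 0.65·t = 0.35×16.
t* = 0.35×16/0.65 = 8.615 s.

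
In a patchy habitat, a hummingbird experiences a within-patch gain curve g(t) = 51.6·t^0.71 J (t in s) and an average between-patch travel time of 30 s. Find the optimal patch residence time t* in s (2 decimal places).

73.45 s

Maximise g(t)/(T+t): set derivative to zero → g'(t)(T+t) = g(t).
g'(t) = 0.71·51.6·t^-0.29. Setting 0.71·51.6·t^-0.29 = 51.6·t^0.71/(30+t) gives 0.71(30+t) = t, so 0.29·t = 0.71×30.
t* = 0.71×30/0.29 = 73.45 s.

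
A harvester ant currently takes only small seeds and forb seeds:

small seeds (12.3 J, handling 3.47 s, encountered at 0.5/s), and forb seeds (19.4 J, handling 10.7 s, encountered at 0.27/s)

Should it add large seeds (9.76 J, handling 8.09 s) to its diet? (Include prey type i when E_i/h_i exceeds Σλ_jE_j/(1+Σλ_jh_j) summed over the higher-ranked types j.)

On small seeds and forb seeds alone, R = ΣλE/(1+Σλh) = 11.39/5.624 = 2.025 J/s.
large seeds: E/h = 9.76/8.09 = 1.206 J/s.
Since 1.206 < R, time spent handling large seeds is better spent searching.

No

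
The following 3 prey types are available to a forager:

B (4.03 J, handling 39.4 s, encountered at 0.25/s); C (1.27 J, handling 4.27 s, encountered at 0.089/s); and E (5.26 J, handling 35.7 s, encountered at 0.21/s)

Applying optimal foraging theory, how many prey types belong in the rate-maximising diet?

2

Profitabilities (E/h, J/s): C 0.297, E 0.147, B 0.102. Add prey in this order while the next type's profitability exceeds the intake rate on those already taken.
Rate on top 1: 0.0819. E: 0.147 > 0.0819 → include.
Rate on top 2: 0.1372. B: 0.102 < 0.1372 → exclude; stop.
Optimal diet: C, E — 2 of 3 types.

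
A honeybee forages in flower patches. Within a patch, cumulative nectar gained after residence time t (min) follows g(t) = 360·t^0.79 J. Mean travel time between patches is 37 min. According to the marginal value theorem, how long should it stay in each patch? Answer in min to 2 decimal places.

By the marginal value theorem, leave when the instantaneous gain rate g'(t) equals the habitat-wide average g(t)/(T + t).
g'(t) = 0.79·360·t^-0.21. Setting 0.79·360·t^-0.21 = 360·t^0.79/(37+t) gives 0.79(37+t) = t, so 0.21·t = 0.79×37.
t* = 0.79×37/0.21 = 139.2 min.

139.19 min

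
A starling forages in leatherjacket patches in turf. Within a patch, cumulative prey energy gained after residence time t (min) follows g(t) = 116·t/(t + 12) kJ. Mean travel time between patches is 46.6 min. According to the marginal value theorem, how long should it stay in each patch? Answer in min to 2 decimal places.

By the marginal value theorem, leave when the instantaneous gain rate g'(t) equals the habitat-wide average g(t)/(T + t).
g'(t) = 116·12/(t + 12)². Setting 116·12/(t+12)² = 116t/[(t+12)(46.6+t)] gives 12(46.6+t) = t(t+12), so t² = 12×46.6 = 559.2.
t* = √559.2 = 23.65 min.

23.65 min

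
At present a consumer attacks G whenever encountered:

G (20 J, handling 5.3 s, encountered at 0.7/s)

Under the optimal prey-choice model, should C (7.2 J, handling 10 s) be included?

On G alone, R = ΣλE/(1+Σλh) = 14/4.71 = 2.972 J/s.
Profitability of C: 7.2/10 = 0.72 J/s.
Since 0.72 < R, time spent handling C is better spent searching.

No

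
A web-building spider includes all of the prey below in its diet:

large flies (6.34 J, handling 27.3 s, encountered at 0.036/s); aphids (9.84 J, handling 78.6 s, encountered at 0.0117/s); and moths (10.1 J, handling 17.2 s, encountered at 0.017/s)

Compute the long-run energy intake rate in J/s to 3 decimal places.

0.161 J/s

Energy encountered per unit search time: 0.036×6.34 + 0.0117×9.84 + 0.017×10.1 = 0.5151 J/s.
Handling time per unit search time: 0.036×27.3 + 0.0117×78.6 + 0.017×17.2 = 2.195.
Rate = 0.5151/(1 + 2.195) = 0.1612 J/s.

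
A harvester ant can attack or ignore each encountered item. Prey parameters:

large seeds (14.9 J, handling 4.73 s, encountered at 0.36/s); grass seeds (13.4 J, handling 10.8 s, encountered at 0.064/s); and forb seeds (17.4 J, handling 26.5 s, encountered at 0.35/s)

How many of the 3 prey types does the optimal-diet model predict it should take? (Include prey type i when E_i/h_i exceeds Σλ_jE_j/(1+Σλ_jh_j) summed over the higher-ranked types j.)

1

Rank by E/h (J/s): large seeds 3.15, grass seeds 1.24, forb seeds 0.657. Include each in turn until the next type's E/h falls below the running intake rate.
Rate on top 1: 1.985. grass seeds: 1.24 < 1.985 → exclude; stop.
Optimal diet: large seeds — 1 of 3 types.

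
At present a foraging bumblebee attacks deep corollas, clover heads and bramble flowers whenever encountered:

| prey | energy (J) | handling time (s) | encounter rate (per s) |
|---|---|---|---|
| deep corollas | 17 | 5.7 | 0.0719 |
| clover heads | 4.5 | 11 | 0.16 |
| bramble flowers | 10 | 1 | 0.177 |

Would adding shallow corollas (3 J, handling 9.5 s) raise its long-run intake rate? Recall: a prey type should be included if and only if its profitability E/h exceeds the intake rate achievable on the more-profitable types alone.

No

On deep corollas, clover heads and bramble flowers alone, R = ΣλE/(1+Σλh) = 3.712/3.347 = 1.109 J/s.
Profitability of shallow corollas: 3/9.5 = 0.3158 J/s.
0.3158 < 1.109, so adding shallow corollas would lower the average — exclude it.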